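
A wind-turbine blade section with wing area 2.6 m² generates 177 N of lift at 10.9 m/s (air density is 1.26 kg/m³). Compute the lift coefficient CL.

CL = 0.91

From L = ½ρv²S·CL, rearranging gives CL = 2L/(ρv²S).
CL = 2 × 177 / (1.26 × 10.9² × 2.6) = 0.91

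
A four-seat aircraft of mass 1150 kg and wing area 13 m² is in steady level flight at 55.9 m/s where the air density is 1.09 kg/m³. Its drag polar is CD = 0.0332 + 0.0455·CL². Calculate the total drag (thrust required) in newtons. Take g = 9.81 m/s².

D = 997 N

Weight W = mg = 1150 × 9.81 = 11282 N; in level flight L = W.
Dynamic pressure q = 0.5 × 1.09 × 55.9² = 1703 Pa.
Required CL = L/(qS) = 11282/(1703·13) = 0.5096.
CD = 0.0332 + 0.0455 × 0.5096² = 0.04501.
D = q·S·CD = 1703 × 13 × 0.04501 = 996.6 N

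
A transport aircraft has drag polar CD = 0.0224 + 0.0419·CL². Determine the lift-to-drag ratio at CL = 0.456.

CD = 0.0224 + 0.0419 × 0.456² = 0.03111
L/D = CL/CD = 0.456 / 0.03111 = 14.7

L/D = 14.7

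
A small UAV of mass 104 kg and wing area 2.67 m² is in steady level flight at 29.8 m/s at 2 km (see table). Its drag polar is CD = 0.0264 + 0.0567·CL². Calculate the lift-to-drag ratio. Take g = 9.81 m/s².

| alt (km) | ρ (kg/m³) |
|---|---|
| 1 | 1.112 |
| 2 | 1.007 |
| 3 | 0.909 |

L/D = 12.6

At 2 km, from the table: ρ = 1.007 kg/m³.
Level flight ⇒ L = W = m·g = 104 × 9.81 = 1020.2 N.
Dynamic pressure q = 0.5 × 1.007 × 29.8² = 447.1 Pa.
CL = 2W/(ρv²S) = 2×1020.2/(1.007×29.8²×2.67) = 0.8546.
CD = 0.0264 + 0.0567 × 0.8546² = 0.06781.
L/D = CL/CD = 0.8546 / 0.06781 = 12.6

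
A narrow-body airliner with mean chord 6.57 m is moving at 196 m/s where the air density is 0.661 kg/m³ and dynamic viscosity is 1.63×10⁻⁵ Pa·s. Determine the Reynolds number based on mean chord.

Re = 5.22×10^7

Re = ρ·v·c/μ = 0.661 × 196 × 6.57 / (1.63×10⁻⁵) = 5.22×10^7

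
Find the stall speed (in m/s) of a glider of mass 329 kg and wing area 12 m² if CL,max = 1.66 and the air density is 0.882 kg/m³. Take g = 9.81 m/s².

Stall occurs when L = W at CL,max. W = mg = 329 × 9.81 = 3227 N.
V_stall = √(2W/(ρ·S·CL,max)) = √(2 × 3227 / (0.882 × 12 × 1.66))
V_stall = √367.4 = 19.2 m/s

V_stall = 19.2 m/s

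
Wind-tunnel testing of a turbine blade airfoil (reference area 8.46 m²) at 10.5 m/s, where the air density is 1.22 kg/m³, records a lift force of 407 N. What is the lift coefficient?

From L = ½ρv²S·CL, rearranging gives CL = 2L/(ρv²S).
CL = 2 × 407 / (1.22 × 10.5² × 8.46) = 0.715

CL = 0.715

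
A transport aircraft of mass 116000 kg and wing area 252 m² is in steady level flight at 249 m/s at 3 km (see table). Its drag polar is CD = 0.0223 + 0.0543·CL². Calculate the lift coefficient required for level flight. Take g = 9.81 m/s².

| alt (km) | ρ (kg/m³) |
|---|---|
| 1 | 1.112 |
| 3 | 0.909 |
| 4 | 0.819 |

CL = 0.16

At 3 km, from the table: ρ = 0.909 kg/m³.
In steady level flight, lift balances weight: W = mg = 116000 × 9.81 = 1.138×10^6 N.
q = ½ρv² = ½ × 0.909 × 249² = 28180 Pa.
CL = W/(q·S) = 1.138×10^6 / (28180 × 252) = 0.1602.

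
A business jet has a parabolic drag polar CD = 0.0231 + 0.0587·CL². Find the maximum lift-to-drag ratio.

For CD = CD0 + K·CL², (L/D)max occurs at CL* = √(CD0/K) and equals 1/(2√(K·CD0)).
(L/D)max = 1/(2√(0.0587 × 0.0231)) = 1/(2 × 0.03682) = 13.6

(L/D)max = 13.6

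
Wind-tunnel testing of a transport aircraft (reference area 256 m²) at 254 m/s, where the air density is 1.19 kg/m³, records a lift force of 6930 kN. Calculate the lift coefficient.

CL = 0.705

From L = ½ρv²S·CL, rearranging gives CL = 2L/(ρv²S).
CL = 2 × 6.93×10^6 / (1.19 × 254² × 256) = 0.705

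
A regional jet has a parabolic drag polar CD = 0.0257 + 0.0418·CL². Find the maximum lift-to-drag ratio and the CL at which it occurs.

(L/D)max = 15.3, at CL = 0.784

For CD = CD0 + K·CL², (L/D)max occurs at CL* = √(CD0/K) and equals 1/(2√(K·CD0)).
(L/D)max = 1/(2√(0.0418 × 0.0257)) = 1/(2 × 0.03278) = 15.3
CL* = √(0.0257/0.0418) = 0.784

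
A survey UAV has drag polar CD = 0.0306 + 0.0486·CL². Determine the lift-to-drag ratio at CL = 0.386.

CD = 0.0306 + 0.0486 × 0.386² = 0.03784
L/D = CL/CD = 0.386 / 0.03784 = 10.2

L/D = 10.2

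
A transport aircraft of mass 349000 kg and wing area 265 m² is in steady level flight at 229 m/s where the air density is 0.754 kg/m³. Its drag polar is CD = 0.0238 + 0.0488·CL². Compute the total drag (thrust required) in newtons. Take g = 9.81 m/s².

In steady level flight, lift balances weight: W = mg = 349000 × 9.81 = 3.4237×10^6 N.
q = ½ρv² = ½ × 0.754 × 229² = 19770 Pa.
CL = W/(q·S) = 3.4237×10^6 / (19770 × 265) = 0.6535.
CD = 0.0238 + 0.0488 × 0.6535² = 0.04464.
D = q·S·CD = 19770 × 265 × 0.04464 = 2.339×10^5 N

D = 2.34×10^5 N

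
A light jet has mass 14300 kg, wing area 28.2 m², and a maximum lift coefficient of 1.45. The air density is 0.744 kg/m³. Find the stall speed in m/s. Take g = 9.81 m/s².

At stall, lift equals weight: L = W = m·g = 14300 × 9.81 = 1.403×10^5 N.
V_stall = √(2W/(ρ·S·CL,max)) = √(2 × 1.403×10^5 / (0.744 × 28.2 × 1.45))
V_stall = √9222 = 96 m/s

V_stall = 96 m/s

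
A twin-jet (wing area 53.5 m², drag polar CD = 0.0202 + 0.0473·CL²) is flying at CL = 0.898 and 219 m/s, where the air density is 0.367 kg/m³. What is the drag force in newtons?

CD = 0.0202 + 0.0473 × 0.898² = 0.05834
D = ½ρv²S·CD = ½ × 0.367 × 219² × 53.5 × 0.05834 = 27500 N

D = 27500 N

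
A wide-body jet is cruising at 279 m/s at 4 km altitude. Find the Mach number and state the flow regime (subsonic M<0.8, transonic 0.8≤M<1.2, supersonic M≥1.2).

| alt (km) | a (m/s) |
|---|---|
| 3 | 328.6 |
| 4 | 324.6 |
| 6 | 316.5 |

M = 0.86 (transonic)

At 4 km, from the table: a = 324.6 m/s.
M = v/a = 279 / 324.6 = 0.86
M = 0.86 → transonic.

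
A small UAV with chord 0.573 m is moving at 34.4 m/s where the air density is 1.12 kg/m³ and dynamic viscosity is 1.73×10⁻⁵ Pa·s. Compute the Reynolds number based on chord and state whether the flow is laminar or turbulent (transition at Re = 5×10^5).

Re = 1.28×10^6 (turbulent)

Re = ρ·v·c/μ = 1.12 × 34.4 × 0.573 / (1.73×10⁻⁵) = 1.28×10^6
Since 1.28×10^6 > 5×10^5, the flow is turbulent.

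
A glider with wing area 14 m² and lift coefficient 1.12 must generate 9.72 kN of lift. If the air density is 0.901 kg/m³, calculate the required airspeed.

v = 37.1 m/s

L = ½ρv²S·CL ⇒ v = √(2L/(ρ·S·CL))
v = √(2 × 9720 / (0.901 × 14 × 1.12)) = √1376 = 37.1 m/s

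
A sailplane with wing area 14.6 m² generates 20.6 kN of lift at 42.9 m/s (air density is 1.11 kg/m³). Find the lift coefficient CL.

From L = ½ρv²S·CL, rearranging gives CL = 2L/(ρv²S).
CL = 2 × 20600 / (1.11 × 42.9² × 14.6) = 1.38

CL = 1.38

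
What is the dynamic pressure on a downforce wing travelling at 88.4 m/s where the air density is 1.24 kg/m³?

q = ½ρv² = ½ × 1.24 × 88.4² = 4850 Pa

q = 4850 Pa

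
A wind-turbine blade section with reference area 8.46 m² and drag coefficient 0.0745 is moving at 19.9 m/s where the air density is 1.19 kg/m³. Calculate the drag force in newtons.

D = 149 N

D = ½ρv²S·CD = ½ × 1.19 × 19.9² × 8.46 × 0.0745 = 149 N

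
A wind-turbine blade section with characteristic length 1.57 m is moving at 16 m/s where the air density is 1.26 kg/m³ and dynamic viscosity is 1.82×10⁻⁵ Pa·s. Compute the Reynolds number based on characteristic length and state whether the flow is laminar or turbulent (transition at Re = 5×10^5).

Re = ρ·v·c/μ = 1.26 × 16 × 1.57 / (1.82×10⁻⁵) = 1.74×10^6
Since 1.74×10^6 > 5×10^5, the flow is turbulent.

Re = 1.74×10^6 (turbulent)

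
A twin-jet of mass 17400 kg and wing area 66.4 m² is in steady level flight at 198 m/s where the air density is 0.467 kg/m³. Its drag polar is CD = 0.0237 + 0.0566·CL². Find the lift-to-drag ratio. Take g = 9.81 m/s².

In steady level flight, lift balances weight: W = mg = 17400 × 9.81 = 1.7069×10^5 N.
Dynamic pressure q = 0.5 × 0.467 × 198² = 9154 Pa.
CL = W/(q·S) = 1.7069×10^5 / (9154 × 66.4) = 0.2808.
CD = 0.0237 + 0.0566 × 0.2808² = 0.02816.
L/D = CL/CD = 0.2808 / 0.02816 = 9.97

L/D = 9.97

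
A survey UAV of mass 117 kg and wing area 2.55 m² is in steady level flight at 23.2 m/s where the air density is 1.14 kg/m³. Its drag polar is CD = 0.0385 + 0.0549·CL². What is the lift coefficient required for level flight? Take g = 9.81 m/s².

Weight W = mg = 117 × 9.81 = 1147.8 N; in level flight L = W.
q = ½ρv² = ½ × 1.14 × 23.2² = 306.8 Pa.
Required CL = L/(qS) = 1147.8/(306.8·2.55) = 1.467.

CL = 1.47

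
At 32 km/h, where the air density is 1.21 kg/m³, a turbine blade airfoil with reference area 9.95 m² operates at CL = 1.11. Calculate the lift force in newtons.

L = 528 N

Convert speed: v = 32 km/h ÷ 3.6 = 8.889 m/s.
L = ½ρv²S·CL = ½ × 1.21 × 8.889² × 9.95 × 1.11 = 528 N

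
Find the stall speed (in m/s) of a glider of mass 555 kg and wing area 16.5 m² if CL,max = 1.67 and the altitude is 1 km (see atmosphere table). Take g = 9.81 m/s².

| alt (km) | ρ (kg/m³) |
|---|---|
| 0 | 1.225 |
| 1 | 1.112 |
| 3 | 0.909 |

At 1 km, from the table: ρ = 1.112 kg/m³.
Stall occurs when L = W at CL,max. W = mg = 555 × 9.81 = 5445 N.
From L = ½ρV²S·CL,max = W: V_stall = √(2W/(ρSCL,max)) = √(2·5445/(1.112·16.5·1.67))
V_stall = √355.4 = 18.9 m/s

V_stall = 18.9 m/s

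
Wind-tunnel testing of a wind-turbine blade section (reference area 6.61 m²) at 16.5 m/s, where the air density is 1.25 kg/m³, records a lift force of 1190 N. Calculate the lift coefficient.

CL = 1.06

From L = ½ρv²S·CL, rearranging gives CL = 2L/(ρv²S).
CL = 2 × 1190 / (1.25 × 16.5² × 6.61) = 1.06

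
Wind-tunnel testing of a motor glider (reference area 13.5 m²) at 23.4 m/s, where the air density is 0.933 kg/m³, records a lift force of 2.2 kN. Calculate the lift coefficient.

CL = 0.638

From L = ½ρv²S·CL, rearranging gives CL = 2L/(ρv²S).
CL = 2 × 2200 / (0.933 × 23.4² × 13.5) = 0.638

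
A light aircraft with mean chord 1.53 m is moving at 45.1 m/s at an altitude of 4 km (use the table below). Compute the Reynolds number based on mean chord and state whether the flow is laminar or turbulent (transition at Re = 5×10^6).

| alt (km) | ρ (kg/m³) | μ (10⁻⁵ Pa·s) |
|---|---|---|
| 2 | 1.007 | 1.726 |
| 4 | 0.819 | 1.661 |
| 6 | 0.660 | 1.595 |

Re = 3.4×10^6 (laminar)

At 4 km, from the table: ρ = 0.819 kg/m³, μ = 1.661×10⁻⁵ Pa·s.
Re = ρ·v·c/μ = 0.819 × 45.1 × 1.53 / (1.661×10⁻⁵) = 3.4×10^6
Since 3.4×10^6 < 5×10^6, the flow is laminar.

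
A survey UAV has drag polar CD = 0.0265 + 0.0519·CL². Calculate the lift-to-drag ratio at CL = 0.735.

CD = 0.0265 + 0.0519 × 0.735² = 0.05454
L/D = CL/CD = 0.735 / 0.05454 = 13.5

L/D = 13.5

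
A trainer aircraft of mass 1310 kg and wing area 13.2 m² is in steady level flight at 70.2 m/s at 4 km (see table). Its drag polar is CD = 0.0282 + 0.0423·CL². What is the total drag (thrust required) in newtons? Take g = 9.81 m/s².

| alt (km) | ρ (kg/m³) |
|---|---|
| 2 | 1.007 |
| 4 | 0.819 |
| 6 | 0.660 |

D = 1010 N

At 4 km, from the table: ρ = 0.819 kg/m³.
Level flight ⇒ L = W = m·g = 1310 × 9.81 = 12851 N.
q = ½ρv² = ½ × 0.819 × 70.2² = 2018 Pa.
CL = W/(q·S) = 12851 / (2018 × 13.2) = 0.4824.
CD = 0.0282 + 0.0423 × 0.4824² = 0.03805.
D = q·S·CD = 2018 × 13.2 × 0.03805 = 1013 N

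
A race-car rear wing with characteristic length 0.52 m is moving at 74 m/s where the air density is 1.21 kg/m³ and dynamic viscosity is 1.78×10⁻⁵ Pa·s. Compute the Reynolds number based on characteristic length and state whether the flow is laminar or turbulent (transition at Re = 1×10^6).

Re = 2.62×10^6 (turbulent)

Re = ρ·v·c/μ = 1.21 × 74 × 0.52 / (1.78×10⁻⁵) = 2.62×10^6
Since 2.62×10^6 > 1×10^6, the flow is turbulent.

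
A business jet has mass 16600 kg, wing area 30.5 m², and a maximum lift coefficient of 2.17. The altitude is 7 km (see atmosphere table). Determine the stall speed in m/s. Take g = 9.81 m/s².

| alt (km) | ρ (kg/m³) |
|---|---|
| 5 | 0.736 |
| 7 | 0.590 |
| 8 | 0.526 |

At 7 km, from the table: ρ = 0.590 kg/m³.
Weight W = mg = 16600 × 9.81 = 1.628×10^5 N.
From L = ½ρV²S·CL,max = W: V_stall = √(2W/(ρSCL,max)) = √(2·1.628×10^5/(0.59·30.5·2.17))
V_stall = √8341 = 91.3 m/s

V_stall = 91.3 m/s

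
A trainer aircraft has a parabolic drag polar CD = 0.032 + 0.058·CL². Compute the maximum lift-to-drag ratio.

(L/D)max = 11.6

For CD = CD0 + K·CL², (L/D)max occurs at CL* = √(CD0/K) and equals 1/(2√(K·CD0)).
(L/D)max = 1/(2√(0.058 × 0.032)) = 1/(2 × 0.04308) = 11.6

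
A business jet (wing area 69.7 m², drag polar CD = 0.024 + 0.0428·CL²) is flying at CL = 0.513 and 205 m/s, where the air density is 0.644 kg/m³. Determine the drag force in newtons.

CD = 0.024 + 0.0428 × 0.513² = 0.03526
D = ½ρv²S·CD = ½ × 0.644 × 205² × 69.7 × 0.03526 = 33300 N

D = 33300 N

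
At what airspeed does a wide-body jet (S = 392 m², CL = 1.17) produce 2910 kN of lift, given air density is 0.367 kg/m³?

L = ½ρv²S·CL ⇒ v = √(2L/(ρ·S·CL))
v = √(2 × 2.91×10^6 / (0.367 × 392 × 1.17)) = √34580 = 186 m/s

v = 186 m/s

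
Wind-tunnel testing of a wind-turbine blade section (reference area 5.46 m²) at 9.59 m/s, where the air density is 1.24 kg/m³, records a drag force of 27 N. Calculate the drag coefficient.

CD = 0.0867

From D = ½ρv²S·CD, rearranging gives CD = 2D/(ρv²S).
CD = 2 × 27 / (1.24 × 9.59² × 5.46) = 0.0867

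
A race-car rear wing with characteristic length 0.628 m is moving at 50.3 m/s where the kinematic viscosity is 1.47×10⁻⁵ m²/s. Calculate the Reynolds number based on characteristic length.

Re = v·c/ν = 50.3 × 0.628 / (1.47×10⁻⁵) = 2.15×10^6

Re = 2.15×10^6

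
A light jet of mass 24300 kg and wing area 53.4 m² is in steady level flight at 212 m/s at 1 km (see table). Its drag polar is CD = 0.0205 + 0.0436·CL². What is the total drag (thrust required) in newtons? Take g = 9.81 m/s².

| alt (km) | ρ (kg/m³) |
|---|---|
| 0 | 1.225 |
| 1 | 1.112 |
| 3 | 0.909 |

D = 29200 N

At 1 km, from the table: ρ = 1.112 kg/m³.
In steady level flight, lift balances weight: W = mg = 24300 × 9.81 = 2.3838×10^5 N.
Dynamic pressure q = 0.5 × 1.112 × 212² = 24990 Pa.
CL = 2W/(ρv²S) = 2×2.3838×10^5/(1.112×212²×53.4) = 0.1786.
CD = 0.0205 + 0.0436 × 0.1786² = 0.02189.
D = q·S·CD = 24990 × 53.4 × 0.02189 = 29210 N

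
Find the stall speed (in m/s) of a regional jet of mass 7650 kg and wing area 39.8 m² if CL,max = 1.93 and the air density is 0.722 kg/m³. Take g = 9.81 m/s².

V_stall = 52 m/s

At stall, lift equals weight: L = W = m·g = 7650 × 9.81 = 75050 N.
From L = ½ρV²S·CL,max = W: V_stall = √(2W/(ρSCL,max)) = √(2·75050/(0.722·39.8·1.93))
V_stall = √2706 = 52 m/s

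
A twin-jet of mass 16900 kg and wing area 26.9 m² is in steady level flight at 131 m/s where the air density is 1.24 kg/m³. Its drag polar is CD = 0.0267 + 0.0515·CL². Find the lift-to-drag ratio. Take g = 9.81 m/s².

Level flight ⇒ L = W = m·g = 16900 × 9.81 = 1.6579×10^5 N.
q = ½ρv² = ½ × 1.24 × 131² = 10640 Pa.
Required CL = L/(qS) = 1.6579×10^5/(10640·26.9) = 0.5793.
CD = 0.0267 + 0.0515 × 0.5793² = 0.04398.
L/D = CL/CD = 0.5793 / 0.04398 = 13.2

L/D = 13.2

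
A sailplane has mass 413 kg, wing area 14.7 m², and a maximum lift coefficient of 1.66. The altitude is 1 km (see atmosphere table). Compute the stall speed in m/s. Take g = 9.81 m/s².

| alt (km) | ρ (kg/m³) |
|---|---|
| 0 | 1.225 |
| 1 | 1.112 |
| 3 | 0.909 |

V_stall = 17.3 m/s

At 1 km, from the table: ρ = 1.112 kg/m³.
At stall, lift equals weight: L = W = m·g = 413 × 9.81 = 4052 N.
From L = ½ρV²S·CL,max = W: V_stall = √(2W/(ρSCL,max)) = √(2·4052/(1.112·14.7·1.66))
V_stall = √298.6 = 17.3 m/s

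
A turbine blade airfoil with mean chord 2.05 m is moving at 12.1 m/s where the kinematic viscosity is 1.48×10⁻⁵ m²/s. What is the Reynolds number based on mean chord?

Re = 1.68×10^6

Re = v·c/ν = 12.1 × 2.05 / (1.48×10⁻⁵) = 1.68×10^6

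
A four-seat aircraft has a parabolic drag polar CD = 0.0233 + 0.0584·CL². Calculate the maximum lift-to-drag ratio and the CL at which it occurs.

(L/D)max = 13.6, at CL = 0.632

For CD = CD0 + K·CL², (L/D)max occurs at CL* = √(CD0/K) and equals 1/(2√(K·CD0)).
(L/D)max = 1/(2√(0.0584 × 0.0233)) = 1/(2 × 0.03689) = 13.6
CL* = √(0.0233/0.0584) = 0.632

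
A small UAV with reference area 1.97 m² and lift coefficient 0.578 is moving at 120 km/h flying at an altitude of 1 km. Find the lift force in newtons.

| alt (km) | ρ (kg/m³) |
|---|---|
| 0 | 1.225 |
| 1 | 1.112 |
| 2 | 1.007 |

L = 703 N

At 1 km, from the table: ρ = 1.112 kg/m³.
Convert speed: v = 120 km/h ÷ 3.6 = 33.33 m/s.
L = ½ρv²S·CL = ½ × 1.112 × 33.33² × 1.97 × 0.578 = 703 N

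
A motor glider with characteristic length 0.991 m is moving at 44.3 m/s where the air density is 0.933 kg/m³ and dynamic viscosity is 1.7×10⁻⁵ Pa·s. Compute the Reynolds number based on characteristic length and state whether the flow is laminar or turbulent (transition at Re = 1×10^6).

Re = ρ·v·c/μ = 0.933 × 44.3 × 0.991 / (1.7×10⁻⁵) = 2.41×10^6
Since 2.41×10^6 > 1×10^6, the flow is turbulent.

Re = 2.41×10^6 (turbulent)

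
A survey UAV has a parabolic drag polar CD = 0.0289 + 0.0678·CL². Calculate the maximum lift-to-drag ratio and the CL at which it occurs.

For CD = CD0 + K·CL², (L/D)max occurs at CL* = √(CD0/K) and equals 1/(2√(K·CD0)).
(L/D)max = 1/(2√(0.0678 × 0.0289)) = 1/(2 × 0.04427) = 11.3
CL* = √(0.0289/0.0678) = 0.653

(L/D)max = 11.3, at CL = 0.653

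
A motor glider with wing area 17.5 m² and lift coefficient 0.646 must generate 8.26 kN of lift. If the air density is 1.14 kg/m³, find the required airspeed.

L = ½ρv²S·CL ⇒ v = √(2L/(ρ·S·CL))
v = √(2 × 8260 / (1.14 × 17.5 × 0.646)) = √1282 = 35.8 m/s

v = 35.8 m/s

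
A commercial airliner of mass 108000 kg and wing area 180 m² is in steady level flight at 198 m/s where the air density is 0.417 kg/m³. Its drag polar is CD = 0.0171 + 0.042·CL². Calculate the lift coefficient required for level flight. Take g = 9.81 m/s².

CL = 0.72

In steady level flight, lift balances weight: W = mg = 108000 × 9.81 = 1.0595×10^6 N.
Dynamic pressure q = 0.5 × 0.417 × 198² = 8174 Pa.
CL = 2W/(ρv²S) = 2×1.0595×10^6/(0.417×198²×180) = 0.7201.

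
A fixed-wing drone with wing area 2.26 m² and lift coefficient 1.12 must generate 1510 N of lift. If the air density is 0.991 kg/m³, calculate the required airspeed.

L = ½ρv²S·CL ⇒ v = √(2L/(ρ·S·CL))
v = √(2 × 1510 / (0.991 × 2.26 × 1.12)) = √1204 = 34.7 m/s

v = 34.7 m/s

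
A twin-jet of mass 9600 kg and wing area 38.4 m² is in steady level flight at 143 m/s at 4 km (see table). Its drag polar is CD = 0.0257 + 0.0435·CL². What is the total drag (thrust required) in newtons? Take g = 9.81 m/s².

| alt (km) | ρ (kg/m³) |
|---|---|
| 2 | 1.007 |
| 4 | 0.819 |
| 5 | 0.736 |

D = 9460 N

At 4 km, from the table: ρ = 0.819 kg/m³.
In steady level flight, lift balances weight: W = mg = 9600 × 9.81 = 94176 N.
Dynamic pressure q = 0.5 × 0.819 × 143² = 8374 Pa.
CL = 2W/(ρv²S) = 2×94176/(0.819×143²×38.4) = 0.2929.
CD = 0.0257 + 0.0435 × 0.2929² = 0.02943.
D = q·S·CD = 8374 × 38.4 × 0.02943 = 9464 N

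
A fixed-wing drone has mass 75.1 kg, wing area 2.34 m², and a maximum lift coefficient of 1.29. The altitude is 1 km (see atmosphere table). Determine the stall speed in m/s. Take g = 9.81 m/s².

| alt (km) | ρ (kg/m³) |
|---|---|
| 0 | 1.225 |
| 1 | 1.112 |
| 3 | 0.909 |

At 1 km, from the table: ρ = 1.112 kg/m³.
Stall occurs when L = W at CL,max. W = mg = 75.1 × 9.81 = 736.7 N.
From L = ½ρV²S·CL,max = W: V_stall = √(2W/(ρSCL,max)) = √(2·736.7/(1.112·2.34·1.29))
V_stall = √439 = 21 m/s

V_stall = 21 m/s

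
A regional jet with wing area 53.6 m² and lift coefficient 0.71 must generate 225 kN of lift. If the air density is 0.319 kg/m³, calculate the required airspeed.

L = ½ρv²S·CL ⇒ v = √(2L/(ρ·S·CL))
v = √(2 × 2.25×10^5 / (0.319 × 53.6 × 0.71)) = √37070 = 193 m/s

v = 193 m/s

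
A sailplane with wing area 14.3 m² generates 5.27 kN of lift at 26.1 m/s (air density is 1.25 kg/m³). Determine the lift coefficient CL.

From L = ½ρv²S·CL, rearranging gives CL = 2L/(ρv²S).
CL = 2 × 5270 / (1.25 × 26.1² × 14.3) = 0.866

CL = 0.866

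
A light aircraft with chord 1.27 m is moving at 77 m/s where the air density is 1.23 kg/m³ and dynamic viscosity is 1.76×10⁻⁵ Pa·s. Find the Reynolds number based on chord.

Re = ρ·v·c/μ = 1.23 × 77 × 1.27 / (1.76×10⁻⁵) = 6.83×10^6

Re = 6.83×10^6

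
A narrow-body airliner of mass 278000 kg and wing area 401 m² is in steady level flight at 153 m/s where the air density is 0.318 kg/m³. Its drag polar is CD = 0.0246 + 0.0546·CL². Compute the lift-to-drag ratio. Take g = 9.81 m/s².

In steady level flight, lift balances weight: W = mg = 278000 × 9.81 = 2.7272×10^6 N.
Dynamic pressure q = 0.5 × 0.318 × 153² = 3722 Pa.
CL = 2W/(ρv²S) = 2×2.7272×10^6/(0.318×153²×401) = 1.827.
CD = 0.0246 + 0.0546 × 1.827² = 0.2069.
L/D = CL/CD = 1.827 / 0.2069 = 8.83

L/D = 8.83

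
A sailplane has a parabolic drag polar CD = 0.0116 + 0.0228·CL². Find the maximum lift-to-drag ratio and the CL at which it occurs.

For CD = CD0 + K·CL², (L/D)max occurs at CL* = √(CD0/K) and equals 1/(2√(K·CD0)).
(L/D)max = 1/(2√(0.0228 × 0.0116)) = 1/(2 × 0.01626) = 30.7
CL* = √(0.0116/0.0228) = 0.713

(L/D)max = 30.7, at CL = 0.713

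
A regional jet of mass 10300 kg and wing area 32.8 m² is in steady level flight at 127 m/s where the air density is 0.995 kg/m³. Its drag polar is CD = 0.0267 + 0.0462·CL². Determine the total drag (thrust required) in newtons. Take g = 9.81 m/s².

D = 8820 N

In steady level flight, lift balances weight: W = mg = 10300 × 9.81 = 1.0104×10^5 N.
Dynamic pressure q = 0.5 × 0.995 × 127² = 8024 Pa.
Required CL = L/(qS) = 1.0104×10^5/(8024·32.8) = 0.3839.
CD = 0.0267 + 0.0462 × 0.3839² = 0.03351.
D = q·S·CD = 8024 × 32.8 × 0.03351 = 8819 N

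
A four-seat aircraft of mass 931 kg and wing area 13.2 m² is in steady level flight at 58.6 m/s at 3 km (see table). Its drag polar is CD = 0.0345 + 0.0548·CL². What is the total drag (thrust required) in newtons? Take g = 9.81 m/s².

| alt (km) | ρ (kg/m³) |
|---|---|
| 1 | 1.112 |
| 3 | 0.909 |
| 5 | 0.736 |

At 3 km, from the table: ρ = 0.909 kg/m³.
Level flight ⇒ L = W = m·g = 931 × 9.81 = 9133.1 N.
q = ½ρv² = ½ × 0.909 × 58.6² = 1561 Pa.
CL = W/(q·S) = 9133.1 / (1561 × 13.2) = 0.4433.
CD = 0.0345 + 0.0548 × 0.4433² = 0.04527.
D = q·S·CD = 1561 × 13.2 × 0.04527 = 932.6 N

D = 933 N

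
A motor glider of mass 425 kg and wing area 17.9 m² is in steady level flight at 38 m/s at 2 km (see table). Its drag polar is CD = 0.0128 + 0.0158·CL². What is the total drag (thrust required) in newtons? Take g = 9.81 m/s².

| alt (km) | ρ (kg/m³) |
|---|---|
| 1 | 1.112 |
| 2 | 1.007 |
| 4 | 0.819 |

D = 188 N

At 2 km, from the table: ρ = 1.007 kg/m³.
Level flight ⇒ L = W = m·g = 425 × 9.81 = 4169.2 N.
q = ½ρv² = ½ × 1.007 × 38² = 727.1 Pa.
CL = W/(q·S) = 4169.2 / (727.1 × 17.9) = 0.3204.
CD = 0.0128 + 0.0158 × 0.3204² = 0.01442.
D = q·S·CD = 727.1 × 17.9 × 0.01442 = 187.7 N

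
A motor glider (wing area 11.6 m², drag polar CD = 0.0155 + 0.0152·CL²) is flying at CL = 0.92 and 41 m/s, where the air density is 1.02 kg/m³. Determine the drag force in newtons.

D = 282 N

CD = 0.0155 + 0.0152 × 0.92² = 0.02837
D = ½ρv²S·CD = ½ × 1.02 × 41² × 11.6 × 0.02837 = 282 N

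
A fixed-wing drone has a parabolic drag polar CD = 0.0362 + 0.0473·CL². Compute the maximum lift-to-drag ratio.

For CD = CD0 + K·CL², (L/D)max occurs at CL* = √(CD0/K) and equals 1/(2√(K·CD0)).
(L/D)max = 1/(2√(0.0473 × 0.0362)) = 1/(2 × 0.04138) = 12.1

(L/D)max = 12.1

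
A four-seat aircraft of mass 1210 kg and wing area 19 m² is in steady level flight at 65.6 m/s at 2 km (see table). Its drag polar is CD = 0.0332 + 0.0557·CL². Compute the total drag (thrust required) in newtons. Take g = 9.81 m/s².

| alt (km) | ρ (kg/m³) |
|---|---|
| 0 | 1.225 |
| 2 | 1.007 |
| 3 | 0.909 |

At 2 km, from the table: ρ = 1.007 kg/m³.
In steady level flight, lift balances weight: W = mg = 1210 × 9.81 = 11870 N.
Dynamic pressure q = 0.5 × 1.007 × 65.6² = 2167 Pa.
Required CL = L/(qS) = 11870/(2167·19) = 0.2883.
CD = 0.0332 + 0.0557 × 0.2883² = 0.03783.
D = q·S·CD = 2167 × 19 × 0.03783 = 1557 N

D = 1560 N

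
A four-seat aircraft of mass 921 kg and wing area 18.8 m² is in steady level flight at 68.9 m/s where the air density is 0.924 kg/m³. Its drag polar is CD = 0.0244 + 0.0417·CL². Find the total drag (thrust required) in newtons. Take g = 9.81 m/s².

Level flight ⇒ L = W = m·g = 921 × 9.81 = 9035 N.
q = ½ρv² = ½ × 0.924 × 68.9² = 2193 Pa.
Required CL = L/(qS) = 9035/(2193·18.8) = 0.2191.
CD = 0.0244 + 0.0417 × 0.2191² = 0.0264.
D = q·S·CD = 2193 × 18.8 × 0.0264 = 1089 N

D = 1090 N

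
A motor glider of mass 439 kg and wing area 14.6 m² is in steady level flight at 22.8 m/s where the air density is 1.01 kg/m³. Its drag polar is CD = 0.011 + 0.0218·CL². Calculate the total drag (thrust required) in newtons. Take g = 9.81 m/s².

Level flight ⇒ L = W = m·g = 439 × 9.81 = 4306.6 N.
Dynamic pressure q = 0.5 × 1.01 × 22.8² = 262.5 Pa.
Required CL = L/(qS) = 4306.6/(262.5·14.6) = 1.124.
CD = 0.011 + 0.0218 × 1.124² = 0.03852.
D = q·S·CD = 262.5 × 14.6 × 0.03852 = 147.7 N

D = 148 N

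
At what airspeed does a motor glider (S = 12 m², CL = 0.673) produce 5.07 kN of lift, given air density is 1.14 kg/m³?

v = 33.2 m/s

L = ½ρv²S·CL ⇒ v = √(2L/(ρ·S·CL))
v = √(2 × 5070 / (1.14 × 12 × 0.673)) = √1101 = 33.2 m/s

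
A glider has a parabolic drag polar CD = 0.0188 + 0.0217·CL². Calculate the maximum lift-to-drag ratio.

(L/D)max = 24.8

For CD = CD0 + K·CL², (L/D)max occurs at CL* = √(CD0/K) and equals 1/(2√(K·CD0)).
(L/D)max = 1/(2√(0.0217 × 0.0188)) = 1/(2 × 0.0202) = 24.8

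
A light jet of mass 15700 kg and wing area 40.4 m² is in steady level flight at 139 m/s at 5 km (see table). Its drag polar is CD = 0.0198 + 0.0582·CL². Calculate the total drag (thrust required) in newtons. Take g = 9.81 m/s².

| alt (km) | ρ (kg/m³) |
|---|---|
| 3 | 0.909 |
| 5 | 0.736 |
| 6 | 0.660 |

D = 10500 N

At 5 km, from the table: ρ = 0.736 kg/m³.
Level flight ⇒ L = W = m·g = 15700 × 9.81 = 1.5402×10^5 N.
q = ½ρv² = ½ × 0.736 × 139² = 7110 Pa.
CL = W/(q·S) = 1.5402×10^5 / (7110 × 40.4) = 0.5362.
CD = 0.0198 + 0.0582 × 0.5362² = 0.03653.
D = q·S·CD = 7110 × 40.4 × 0.03653 = 10490 N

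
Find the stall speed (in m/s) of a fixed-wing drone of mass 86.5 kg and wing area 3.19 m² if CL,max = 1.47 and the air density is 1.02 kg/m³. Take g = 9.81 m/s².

V_stall = 18.8 m/s

Stall occurs when L = W at CL,max. W = mg = 86.5 × 9.81 = 848.6 N.
From L = ½ρV²S·CL,max = W: V_stall = √(2W/(ρSCL,max)) = √(2·848.6/(1.02·3.19·1.47))
V_stall = √354.8 = 18.8 m/s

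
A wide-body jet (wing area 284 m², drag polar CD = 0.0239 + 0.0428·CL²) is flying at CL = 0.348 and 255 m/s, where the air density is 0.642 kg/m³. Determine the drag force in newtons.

D = 1.72×10^5 N

CD = 0.0239 + 0.0428 × 0.348² = 0.02908
D = ½ρv²S·CD = ½ × 0.642 × 255² × 284 × 0.02908 = 1.72×10^5 N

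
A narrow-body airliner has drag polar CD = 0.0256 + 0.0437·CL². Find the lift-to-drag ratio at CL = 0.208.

L/D = 7.57

CD = 0.0256 + 0.0437 × 0.208² = 0.02749
L/D = CL/CD = 0.208 / 0.02749 = 7.57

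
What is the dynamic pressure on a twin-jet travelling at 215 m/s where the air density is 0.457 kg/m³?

q = ½ρv² = ½ × 0.457 × 215² = 10600 Pa

q = 10600 Pa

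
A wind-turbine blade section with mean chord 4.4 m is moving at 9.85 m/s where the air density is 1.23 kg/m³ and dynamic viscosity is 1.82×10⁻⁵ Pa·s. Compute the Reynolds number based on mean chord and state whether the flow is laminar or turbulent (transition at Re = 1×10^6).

Re = 2.93×10^6 (turbulent)

Re = ρ·v·c/μ = 1.23 × 9.85 × 4.4 / (1.82×10⁻⁵) = 2.93×10^6
Since 2.93×10^6 > 1×10^6, the flow is turbulent.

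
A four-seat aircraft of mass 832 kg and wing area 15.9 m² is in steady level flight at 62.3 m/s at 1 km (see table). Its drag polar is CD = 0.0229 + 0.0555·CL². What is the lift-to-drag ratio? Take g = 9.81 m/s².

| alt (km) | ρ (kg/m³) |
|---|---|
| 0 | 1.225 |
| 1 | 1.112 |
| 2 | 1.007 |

L/D = 9.13

At 1 km, from the table: ρ = 1.112 kg/m³.
In steady level flight, lift balances weight: W = mg = 832 × 9.81 = 8161.9 N.
Dynamic pressure q = 0.5 × 1.112 × 62.3² = 2158 Pa.
Required CL = L/(qS) = 8161.9/(2158·15.9) = 0.2379.
CD = 0.0229 + 0.0555 × 0.2379² = 0.02604.
L/D = CL/CD = 0.2379 / 0.02604 = 9.13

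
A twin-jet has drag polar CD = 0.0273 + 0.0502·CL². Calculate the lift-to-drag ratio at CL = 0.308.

CD = 0.0273 + 0.0502 × 0.308² = 0.03206
L/D = CL/CD = 0.308 / 0.03206 = 9.61

L/D = 9.61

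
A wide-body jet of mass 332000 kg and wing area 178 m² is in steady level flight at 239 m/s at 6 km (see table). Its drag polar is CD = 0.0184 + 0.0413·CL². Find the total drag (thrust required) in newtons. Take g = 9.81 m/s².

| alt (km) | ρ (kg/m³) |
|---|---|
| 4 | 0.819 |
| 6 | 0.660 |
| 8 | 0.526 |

At 6 km, from the table: ρ = 0.660 kg/m³.
Weight W = mg = 332000 × 9.81 = 3.2569×10^6 N; in level flight L = W.
q = ½ρv² = ½ × 0.66 × 239² = 18850 Pa.
CL = W/(q·S) = 3.2569×10^6 / (18850 × 178) = 0.9707.
CD = 0.0184 + 0.0413 × 0.9707² = 0.05731.
D = q·S·CD = 18850 × 178 × 0.05731 = 1.923×10^5 N

D = 1.92×10^5 N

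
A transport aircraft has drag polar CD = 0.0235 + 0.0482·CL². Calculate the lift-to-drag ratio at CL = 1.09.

CD = 0.0235 + 0.0482 × 1.09² = 0.08077
L/D = CL/CD = 1.09 / 0.08077 = 13.5

L/D = 13.5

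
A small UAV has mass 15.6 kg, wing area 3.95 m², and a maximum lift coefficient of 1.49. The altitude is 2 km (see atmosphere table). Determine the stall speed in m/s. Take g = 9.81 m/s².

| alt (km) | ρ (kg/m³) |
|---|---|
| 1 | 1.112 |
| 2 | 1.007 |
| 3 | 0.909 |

At 2 km, from the table: ρ = 1.007 kg/m³.
Weight W = mg = 15.6 × 9.81 = 153 N.
V_stall = √(2W/(ρ·S·CL,max)) = √(2 × 153 / (1.007 × 3.95 × 1.49))
V_stall = √51.64 = 7.19 m/s

V_stall = 7.19 m/s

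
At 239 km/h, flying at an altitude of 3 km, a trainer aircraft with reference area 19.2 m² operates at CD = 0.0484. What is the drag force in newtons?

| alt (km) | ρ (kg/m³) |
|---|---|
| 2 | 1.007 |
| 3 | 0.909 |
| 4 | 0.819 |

D = 1860 N

At 3 km, from the table: ρ = 0.909 kg/m³.
Convert speed: v = 239 km/h ÷ 3.6 = 66.39 m/s.
D = ½ρv²S·CD = ½ × 0.909 × 66.39² × 19.2 × 0.0484 = 1860 N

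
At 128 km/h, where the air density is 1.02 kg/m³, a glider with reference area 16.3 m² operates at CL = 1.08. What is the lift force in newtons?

Convert speed: v = 128 km/h ÷ 3.6 = 35.56 m/s.
Dynamic pressure q = ½ρv² = ½ × 1.02 × 35.56² = 644.7 Pa.
L = q·S·CL = 644.7 × 16.3 × 1.08 = 11400 N ≈ 11.4 kN

L = 11400 N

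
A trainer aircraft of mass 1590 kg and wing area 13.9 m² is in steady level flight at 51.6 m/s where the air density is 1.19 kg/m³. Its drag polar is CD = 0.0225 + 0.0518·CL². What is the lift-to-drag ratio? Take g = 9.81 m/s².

Level flight ⇒ L = W = m·g = 1590 × 9.81 = 15598 N.
q = ½ρv² = ½ × 1.19 × 51.6² = 1584 Pa.
Required CL = L/(qS) = 15598/(1584·13.9) = 0.7083.
CD = 0.0225 + 0.0518 × 0.7083² = 0.04849.
L/D = CL/CD = 0.7083 / 0.04849 = 14.6

L/D = 14.6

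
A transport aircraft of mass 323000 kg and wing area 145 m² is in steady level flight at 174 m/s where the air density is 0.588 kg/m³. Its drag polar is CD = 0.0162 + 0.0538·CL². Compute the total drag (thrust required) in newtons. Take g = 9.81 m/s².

In steady level flight, lift balances weight: W = mg = 323000 × 9.81 = 3.1686×10^6 N.
q = ½ρv² = ½ × 0.588 × 174² = 8901 Pa.
CL = 2W/(ρv²S) = 2×3.1686×10^6/(0.588×174²×145) = 2.455.
CD = 0.0162 + 0.0538 × 2.455² = 0.3405.
D = q·S·CD = 8901 × 145 × 0.3405 = 4.394×10^5 N

D = 4.39×10^5 N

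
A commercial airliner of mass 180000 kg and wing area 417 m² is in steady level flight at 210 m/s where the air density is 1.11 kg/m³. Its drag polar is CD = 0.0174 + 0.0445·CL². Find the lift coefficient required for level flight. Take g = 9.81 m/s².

CL = 0.173

In steady level flight, lift balances weight: W = mg = 180000 × 9.81 = 1.7658×10^6 N.
q = ½ρv² = ½ × 1.11 × 210² = 24480 Pa.
Required CL = L/(qS) = 1.7658×10^6/(24480·417) = 0.173.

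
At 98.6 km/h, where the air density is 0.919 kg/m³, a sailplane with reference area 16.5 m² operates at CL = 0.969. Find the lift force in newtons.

L = 5510 N

Convert speed: v = 98.6 km/h ÷ 3.6 = 27.39 m/s.
Dynamic pressure q = ½ρv² = ½ × 0.919 × 27.39² = 344.7 Pa.
L = q·S·CL = 344.7 × 16.5 × 0.969 = 5510 N ≈ 5.51 kN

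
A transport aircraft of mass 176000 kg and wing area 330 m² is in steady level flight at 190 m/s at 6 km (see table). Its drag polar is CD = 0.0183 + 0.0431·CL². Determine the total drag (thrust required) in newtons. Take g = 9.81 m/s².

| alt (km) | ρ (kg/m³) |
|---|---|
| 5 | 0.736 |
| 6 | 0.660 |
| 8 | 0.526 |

D = 1.05×10^5 N

At 6 km, from the table: ρ = 0.660 kg/m³.
In steady level flight, lift balances weight: W = mg = 176000 × 9.81 = 1.7266×10^6 N.
q = ½ρv² = ½ × 0.66 × 190² = 11910 Pa.
Required CL = L/(qS) = 1.7266×10^6/(11910·330) = 0.4392.
CD = 0.0183 + 0.0431 × 0.4392² = 0.02661.
D = q·S·CD = 11910 × 330 × 0.02661 = 1.046×10^5 N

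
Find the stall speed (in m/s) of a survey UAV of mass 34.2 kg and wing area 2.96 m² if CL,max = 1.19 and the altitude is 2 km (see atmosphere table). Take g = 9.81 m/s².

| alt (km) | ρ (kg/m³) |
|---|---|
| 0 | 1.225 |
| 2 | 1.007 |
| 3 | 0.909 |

V_stall = 13.8 m/s

At 2 km, from the table: ρ = 1.007 kg/m³.
Stall occurs when L = W at CL,max. W = mg = 34.2 × 9.81 = 335.5 N.
From L = ½ρV²S·CL,max = W: V_stall = √(2W/(ρSCL,max)) = √(2·335.5/(1.007·2.96·1.19))
V_stall = √189.2 = 13.8 m/s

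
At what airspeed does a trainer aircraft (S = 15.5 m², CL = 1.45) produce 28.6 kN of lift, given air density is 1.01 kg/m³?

L = ½ρv²S·CL ⇒ v = √(2L/(ρ·S·CL))
v = √(2 × 28600 / (1.01 × 15.5 × 1.45)) = √2520 = 50.2 m/s

v = 50.2 m/s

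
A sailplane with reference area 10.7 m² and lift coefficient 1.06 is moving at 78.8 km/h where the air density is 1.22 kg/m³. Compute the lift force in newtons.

L = 3310 N

Convert speed: v = 78.8 km/h ÷ 3.6 = 21.89 m/s.
L = ½ρv²S·CL = ½ × 1.22 × 21.89² × 10.7 × 1.06 = 3310 N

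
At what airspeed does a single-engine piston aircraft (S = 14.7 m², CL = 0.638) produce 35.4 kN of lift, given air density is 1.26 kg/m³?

L = ½ρv²S·CL ⇒ v = √(2L/(ρ·S·CL))
v = √(2 × 35400 / (1.26 × 14.7 × 0.638)) = √5991 = 77.4 m/s

v = 77.4 m/s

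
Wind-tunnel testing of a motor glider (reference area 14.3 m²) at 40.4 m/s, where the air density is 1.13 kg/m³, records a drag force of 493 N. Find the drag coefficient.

From D = ½ρv²S·CD, rearranging gives CD = 2D/(ρv²S).
CD = 2 × 493 / (1.13 × 40.4² × 14.3) = 0.0374

CD = 0.0374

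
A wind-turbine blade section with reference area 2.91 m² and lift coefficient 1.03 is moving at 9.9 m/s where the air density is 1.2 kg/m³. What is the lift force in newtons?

L = 176 N

Dynamic pressure q = ½ρv² = ½ × 1.2 × 9.9² = 58.81 Pa.
L = q·S·CL = 58.81 × 2.91 × 1.03 = 176 N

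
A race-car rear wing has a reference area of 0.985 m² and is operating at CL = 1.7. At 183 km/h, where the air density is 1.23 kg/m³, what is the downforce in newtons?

Convert speed: v = 183 km/h ÷ 3.6 = 50.83 m/s.
Dynamic pressure q = ½ρv² = ½ × 1.23 × 50.83² = 1589 Pa.
L = q·S·CL = 1589 × 0.985 × 1.7 = 2660 N

L = 2660 N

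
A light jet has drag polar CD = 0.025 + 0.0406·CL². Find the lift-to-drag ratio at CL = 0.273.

L/D = 9.74

CD = 0.025 + 0.0406 × 0.273² = 0.02803
L/D = CL/CD = 0.273 / 0.02803 = 9.74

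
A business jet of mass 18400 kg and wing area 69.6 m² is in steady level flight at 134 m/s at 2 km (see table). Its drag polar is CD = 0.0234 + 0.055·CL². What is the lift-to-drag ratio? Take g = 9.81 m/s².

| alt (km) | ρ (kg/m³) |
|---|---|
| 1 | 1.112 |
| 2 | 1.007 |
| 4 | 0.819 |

L/D = 10.3

At 2 km, from the table: ρ = 1.007 kg/m³.
Weight W = mg = 18400 × 9.81 = 1.805×10^5 N; in level flight L = W.
Dynamic pressure q = 0.5 × 1.007 × 134² = 9041 Pa.
Required CL = L/(qS) = 1.805×10^5/(9041·69.6) = 0.2869.
CD = 0.0234 + 0.055 × 0.2869² = 0.02793.
L/D = CL/CD = 0.2869 / 0.02793 = 10.3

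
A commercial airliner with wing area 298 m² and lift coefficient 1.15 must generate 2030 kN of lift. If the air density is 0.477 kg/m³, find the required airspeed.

L = ½ρv²S·CL ⇒ v = √(2L/(ρ·S·CL))
v = √(2 × 2.03×10^6 / (0.477 × 298 × 1.15)) = √24840 = 158 m/s

v = 158 m/s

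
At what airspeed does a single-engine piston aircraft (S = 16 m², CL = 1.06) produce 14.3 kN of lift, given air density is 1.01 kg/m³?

L = ½ρv²S·CL ⇒ v = √(2L/(ρ·S·CL))
v = √(2 × 14300 / (1.01 × 16 × 1.06)) = √1670 = 40.9 m/s

v = 40.9 m/s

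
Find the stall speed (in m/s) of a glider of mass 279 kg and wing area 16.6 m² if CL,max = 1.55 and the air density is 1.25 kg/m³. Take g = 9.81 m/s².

V_stall = 13 m/s

Stall occurs when L = W at CL,max. W = mg = 279 × 9.81 = 2737 N.
From L = ½ρV²S·CL,max = W: V_stall = √(2W/(ρSCL,max)) = √(2·2737/(1.25·16.6·1.55))
V_stall = √170.2 = 13 m/s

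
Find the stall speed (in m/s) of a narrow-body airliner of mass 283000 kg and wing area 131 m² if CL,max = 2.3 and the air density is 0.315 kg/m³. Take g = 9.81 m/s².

V_stall = 242 m/s

Stall occurs when L = W at CL,max. W = mg = 283000 × 9.81 = 2.776×10^6 N.
V_stall = √(2W/(ρ·S·CL,max)) = √(2 × 2.776×10^6 / (0.315 × 131 × 2.3))
V_stall = √58500 = 242 m/s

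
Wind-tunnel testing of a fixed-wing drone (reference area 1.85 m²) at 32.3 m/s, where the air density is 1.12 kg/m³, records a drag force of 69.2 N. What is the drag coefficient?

CD = 0.064

From D = ½ρv²S·CD, rearranging gives CD = 2D/(ρv²S).
CD = 2 × 69.2 / (1.12 × 32.3² × 1.85) = 0.064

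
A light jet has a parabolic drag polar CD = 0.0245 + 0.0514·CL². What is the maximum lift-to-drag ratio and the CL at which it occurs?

For CD = CD0 + K·CL², (L/D)max occurs at CL* = √(CD0/K) and equals 1/(2√(K·CD0)).
(L/D)max = 1/(2√(0.0514 × 0.0245)) = 1/(2 × 0.03549) = 14.1
CL* = √(0.0245/0.0514) = 0.69

(L/D)max = 14.1, at CL = 0.69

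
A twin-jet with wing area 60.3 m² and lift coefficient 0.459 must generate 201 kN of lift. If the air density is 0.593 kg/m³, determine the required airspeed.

L = ½ρv²S·CL ⇒ v = √(2L/(ρ·S·CL))
v = √(2 × 2.01×10^5 / (0.593 × 60.3 × 0.459)) = √24490 = 157 m/s

v = 157 m/s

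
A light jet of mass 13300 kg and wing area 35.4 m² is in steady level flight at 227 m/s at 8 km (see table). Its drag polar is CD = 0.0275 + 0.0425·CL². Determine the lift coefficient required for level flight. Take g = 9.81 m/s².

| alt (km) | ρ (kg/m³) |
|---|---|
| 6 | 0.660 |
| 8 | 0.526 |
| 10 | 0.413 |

CL = 0.272

At 8 km, from the table: ρ = 0.526 kg/m³.
Level flight ⇒ L = W = m·g = 13300 × 9.81 = 1.3047×10^5 N.
q = ½ρv² = ½ × 0.526 × 227² = 13550 Pa.
Required CL = L/(qS) = 1.3047×10^5/(13550·35.4) = 0.272.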